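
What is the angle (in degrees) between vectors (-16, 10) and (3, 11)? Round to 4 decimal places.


dot = -16*3 + 10*11 = 62
|u| = 18.868, |v| = 11.4018
cos(angle) = 0.2882
angle = 73.2497 degrees

73.2497 degrees


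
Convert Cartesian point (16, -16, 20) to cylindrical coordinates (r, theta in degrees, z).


r = sqrt(16^2 + (-16)^2) = 22.6274
theta = atan2(-16, 16) = 315 deg
z = 20

r = 22.6274, theta = 315 deg, z = 20


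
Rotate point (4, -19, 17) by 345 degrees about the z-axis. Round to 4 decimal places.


x' = 4*cos(345) - -19*sin(345) = -1.0539
y' = 4*sin(345) + -19*cos(345) = -19.3879
z' = 17

(-1.0539, -19.3879, 17)


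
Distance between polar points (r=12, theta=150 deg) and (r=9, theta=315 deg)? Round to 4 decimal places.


d = sqrt(r1^2 + r2^2 - 2*r1*r2*cos(t2-t1))
d = sqrt(12^2 + 9^2 - 2*12*9*cos(315-150)) = 20.824

20.824


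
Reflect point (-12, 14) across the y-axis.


Reflection across y-axis: (x, y) -> (-x, y)
(-12, 14) -> (12, 14)

(12, 14)


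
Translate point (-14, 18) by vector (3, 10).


Translation: (x+dx, y+dy) = (-14+3, 18+10) = (-11, 28)

(-11, 28)


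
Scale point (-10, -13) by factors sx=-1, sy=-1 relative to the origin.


Scaling: (x*sx, y*sy) = (-10*-1, -13*-1) = (10, 13)

(10, 13)


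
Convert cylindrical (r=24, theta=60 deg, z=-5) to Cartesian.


x = 24 * cos(60) = 12
y = 24 * sin(60) = 20.7846
z = -5

(12, 20.7846, -5)


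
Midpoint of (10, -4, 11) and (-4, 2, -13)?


Midpoint = ((10+-4)/2, (-4+2)/2, (11+-13)/2) = (3, -1, -1)

(3, -1, -1)


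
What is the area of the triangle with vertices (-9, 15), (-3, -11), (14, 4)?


Area = |x1(y2-y3) + x2(y3-y1) + x3(y1-y2)| / 2
= |-9*(-11-4) + -3*(4-15) + 14*(15--11)| / 2
= 266

266


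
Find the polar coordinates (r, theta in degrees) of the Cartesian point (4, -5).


r = sqrt(4^2 + (-5)^2) = 6.4031
theta = atan2(-5, 4) = 308.6598 degrees

r = 6.4031, theta = 308.6598 degrees


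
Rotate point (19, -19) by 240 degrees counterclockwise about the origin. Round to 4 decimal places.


x' = 19*cos(240) - -19*sin(240) = -25.9545
y' = 19*sin(240) + -19*cos(240) = -6.9545

(-25.9545, -6.9545)


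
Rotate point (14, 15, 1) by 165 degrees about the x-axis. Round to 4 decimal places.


x' = 14
y' = 15*cos(165) - 1*sin(165) = -14.7477
z' = 15*sin(165) + 1*cos(165) = 2.9164

(14, -14.7477, 2.9164)


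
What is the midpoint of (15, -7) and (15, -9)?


Midpoint = ((15+15)/2, (-7+-9)/2) = (15, -8)

(15, -8)


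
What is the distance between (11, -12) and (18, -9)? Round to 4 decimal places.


d = sqrt((18-11)^2 + (-9--12)^2) = 7.6158

7.6158


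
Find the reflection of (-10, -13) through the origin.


Reflection through origin: (x, y) -> (-x, -y)
(-10, -13) -> (10, 13)

(10, 13)


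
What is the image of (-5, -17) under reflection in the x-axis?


Reflection across x-axis: (x, y) -> (x, -y)
(-5, -17) -> (-5, 17)

(-5, 17)


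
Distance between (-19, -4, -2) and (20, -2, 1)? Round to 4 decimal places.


d = sqrt((20--19)^2 + (-2--4)^2 + (1--2)^2) = 39.1663

39.1663


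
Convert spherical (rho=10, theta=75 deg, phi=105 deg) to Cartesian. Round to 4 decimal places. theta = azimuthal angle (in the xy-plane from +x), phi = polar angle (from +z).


x = 10 * sin(105) * cos(75) = 2.5
y = 10 * sin(105) * sin(75) = 9.3301
z = 10 * cos(105) = -2.5882

(2.5, 9.3301, -2.5882)


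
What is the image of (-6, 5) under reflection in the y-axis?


Reflection across y-axis: (x, y) -> (-x, y)
(-6, 5) -> (6, 5)

(6, 5)


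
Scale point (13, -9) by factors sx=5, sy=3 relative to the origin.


Scaling: (x*sx, y*sy) = (13*5, -9*3) = (65, -27)

(65, -27)


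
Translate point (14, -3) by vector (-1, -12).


Translation: (x+dx, y+dy) = (14+-1, -3+-12) = (13, -15)

(13, -15)


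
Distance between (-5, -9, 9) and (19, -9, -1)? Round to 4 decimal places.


d = sqrt((19--5)^2 + (-9--9)^2 + (-1-9)^2) = 26

26


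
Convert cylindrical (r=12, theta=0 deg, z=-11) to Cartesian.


x = 12 * cos(0) = 12
y = 12 * sin(0) = 0
z = -11

(12, 0, -11)


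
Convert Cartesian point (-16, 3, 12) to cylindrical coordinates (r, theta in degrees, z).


r = sqrt((-16)^2 + 3^2) = 16.2788
theta = atan2(3, -16) = 169.3803 deg
z = 12

r = 16.2788, theta = 169.3803 deg, z = 12


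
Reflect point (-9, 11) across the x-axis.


Reflection across x-axis: (x, y) -> (x, -y)
(-9, 11) -> (-9, -11)

(-9, -11)


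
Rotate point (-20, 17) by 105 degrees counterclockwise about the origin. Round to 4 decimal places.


x' = -20*cos(105) - 17*sin(105) = -11.2444
y' = -20*sin(105) + 17*cos(105) = -23.7184

(-11.2444, -23.7184)


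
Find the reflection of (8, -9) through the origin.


Reflection through origin: (x, y) -> (-x, -y)
(8, -9) -> (-8, 9)

(-8, 9)


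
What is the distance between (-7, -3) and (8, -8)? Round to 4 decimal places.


d = sqrt((8--7)^2 + (-8--3)^2) = 15.8114

15.8114


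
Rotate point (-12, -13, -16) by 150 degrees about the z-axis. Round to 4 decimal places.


x' = -12*cos(150) - -13*sin(150) = 16.8923
y' = -12*sin(150) + -13*cos(150) = 5.2583
z' = -16

(16.8923, 5.2583, -16)


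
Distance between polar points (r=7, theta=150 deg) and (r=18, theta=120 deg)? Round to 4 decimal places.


d = sqrt(r1^2 + r2^2 - 2*r1*r2*cos(t2-t1))
d = sqrt(7^2 + 18^2 - 2*7*18*cos(120-150)) = 12.4403

12.4403


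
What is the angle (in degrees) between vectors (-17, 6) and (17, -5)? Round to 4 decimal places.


dot = -17*17 + 6*-5 = -319
|u| = 18.0278, |v| = 17.72
cos(angle) = -0.9986
angle = 176.9495 degrees

176.9495 degrees


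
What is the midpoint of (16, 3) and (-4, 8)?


Midpoint = ((16+-4)/2, (3+8)/2) = (6, 5.5)

(6, 5.5)


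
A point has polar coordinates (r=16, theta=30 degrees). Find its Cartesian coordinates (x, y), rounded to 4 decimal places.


x = 16 * cos(30) = 13.8564
y = 16 * sin(30) = 8

(13.8564, 8)


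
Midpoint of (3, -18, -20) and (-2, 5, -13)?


Midpoint = ((3+-2)/2, (-18+5)/2, (-20+-13)/2) = (0.5, -6.5, -16.5)

(0.5, -6.5, -16.5)


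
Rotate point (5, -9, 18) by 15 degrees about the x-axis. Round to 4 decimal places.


x' = 5
y' = -9*cos(15) - 18*sin(15) = -13.3521
z' = -9*sin(15) + 18*cos(15) = 15.0573

(5, -13.3521, 15.0573)


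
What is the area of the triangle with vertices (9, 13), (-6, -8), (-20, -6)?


Area = |x1(y2-y3) + x2(y3-y1) + x3(y1-y2)| / 2
= |9*(-8--6) + -6*(-6-13) + -20*(13--8)| / 2
= 162

162


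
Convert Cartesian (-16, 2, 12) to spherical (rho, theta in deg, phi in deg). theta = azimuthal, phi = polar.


rho = sqrt((-16)^2 + 2^2 + 12^2) = 20.0998
theta = atan2(2, -16) = 172.875 deg
phi = acos(12/20.0998) = 53.3431 deg

rho = 20.0998, theta = 172.875 deg, phi = 53.3431 deg


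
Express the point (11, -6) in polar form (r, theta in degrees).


r = sqrt(11^2 + (-6)^2) = 12.53
theta = atan2(-6, 11) = 331.3895 degrees

r = 12.53, theta = 331.3895 degrees


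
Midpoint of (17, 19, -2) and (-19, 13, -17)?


Midpoint = ((17+-19)/2, (19+13)/2, (-2+-17)/2) = (-1, 16, -9.5)

(-1, 16, -9.5)


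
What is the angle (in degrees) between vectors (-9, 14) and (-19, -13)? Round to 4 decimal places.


dot = -9*-19 + 14*-13 = -11
|u| = 16.6433, |v| = 23.0217
cos(angle) = -0.0287
angle = 91.6451 degrees

91.6451 degrees


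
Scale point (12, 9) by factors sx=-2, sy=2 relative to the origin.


Scaling: (x*sx, y*sy) = (12*-2, 9*2) = (-24, 18)

(-24, 18)


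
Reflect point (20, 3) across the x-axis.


Reflection across x-axis: (x, y) -> (x, -y)
(20, 3) -> (20, -3)

(20, -3)


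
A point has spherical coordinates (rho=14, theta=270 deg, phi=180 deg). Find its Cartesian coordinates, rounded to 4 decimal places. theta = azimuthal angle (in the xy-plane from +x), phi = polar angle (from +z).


x = 14 * sin(180) * cos(270) = 0
y = 14 * sin(180) * sin(270) = 0
z = 14 * cos(180) = -14

(0, 0, -14)


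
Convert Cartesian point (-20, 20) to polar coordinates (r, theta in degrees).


r = sqrt((-20)^2 + 20^2) = 28.2843
theta = atan2(20, -20) = 135 degrees

r = 28.2843, theta = 135 degrees


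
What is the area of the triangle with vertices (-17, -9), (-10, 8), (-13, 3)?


Area = |x1(y2-y3) + x2(y3-y1) + x3(y1-y2)| / 2
= |-17*(8-3) + -10*(3--9) + -13*(-9-8)| / 2
= 8

8


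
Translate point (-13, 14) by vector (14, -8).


Translation: (x+dx, y+dy) = (-13+14, 14+-8) = (1, 6)

(1, 6)


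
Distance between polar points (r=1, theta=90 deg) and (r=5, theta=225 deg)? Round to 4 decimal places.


d = sqrt(r1^2 + r2^2 - 2*r1*r2*cos(t2-t1))
d = sqrt(1^2 + 5^2 - 2*1*5*cos(225-90)) = 5.7507

5.7507


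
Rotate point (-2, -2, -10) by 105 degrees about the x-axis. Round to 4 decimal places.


x' = -2
y' = -2*cos(105) - -10*sin(105) = 10.1769
z' = -2*sin(105) + -10*cos(105) = 0.6563

(-2, 10.1769, 0.6563)


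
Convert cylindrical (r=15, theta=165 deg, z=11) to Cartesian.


x = 15 * cos(165) = -14.4889
y = 15 * sin(165) = 3.8823
z = 11

(-14.4889, 3.8823, 11)


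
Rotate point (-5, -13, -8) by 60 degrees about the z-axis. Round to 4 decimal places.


x' = -5*cos(60) - -13*sin(60) = 8.7583
y' = -5*sin(60) + -13*cos(60) = -10.8301
z' = -8

(8.7583, -10.8301, -8)


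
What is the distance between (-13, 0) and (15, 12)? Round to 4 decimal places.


d = sqrt((15--13)^2 + (12-0)^2) = 30.4631

30.4631


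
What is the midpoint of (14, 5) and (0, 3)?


Midpoint = ((14+0)/2, (5+3)/2) = (7, 4)

(7, 4)


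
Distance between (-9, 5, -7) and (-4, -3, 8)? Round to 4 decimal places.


d = sqrt((-4--9)^2 + (-3-5)^2 + (8--7)^2) = 17.72

17.72


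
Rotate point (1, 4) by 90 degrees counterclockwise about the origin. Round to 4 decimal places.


x' = 1*cos(90) - 4*sin(90) = -4
y' = 1*sin(90) + 4*cos(90) = 1

(-4, 1)


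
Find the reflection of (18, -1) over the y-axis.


Reflection across y-axis: (x, y) -> (-x, y)
(18, -1) -> (-18, -1)

(-18, -1)


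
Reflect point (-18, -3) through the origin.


Reflection through origin: (x, y) -> (-x, -y)
(-18, -3) -> (18, 3)

(18, 3)


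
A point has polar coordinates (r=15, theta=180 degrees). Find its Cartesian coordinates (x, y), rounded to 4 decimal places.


x = 15 * cos(180) = -15
y = 15 * sin(180) = 0

(-15, 0)


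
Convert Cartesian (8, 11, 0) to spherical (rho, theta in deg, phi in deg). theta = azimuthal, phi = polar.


rho = sqrt(8^2 + 11^2 + 0^2) = 13.6015
theta = atan2(11, 8) = 53.9726 deg
phi = acos(0/13.6015) = 90 deg

rho = 13.6015, theta = 53.9726 deg, phi = 90 deg


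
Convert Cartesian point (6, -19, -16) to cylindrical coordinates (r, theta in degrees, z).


r = sqrt(6^2 + (-19)^2) = 19.9249
theta = atan2(-19, 6) = 287.5256 deg
z = -16

r = 19.9249, theta = 287.5256 deg, z = -16


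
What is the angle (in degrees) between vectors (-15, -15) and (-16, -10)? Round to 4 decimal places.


dot = -15*-16 + -15*-10 = 390
|u| = 21.2132, |v| = 18.868
cos(angle) = 0.9744
angle = 12.9946 degrees

12.9946 degrees


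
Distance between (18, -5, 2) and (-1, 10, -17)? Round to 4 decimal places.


d = sqrt((-1-18)^2 + (10--5)^2 + (-17-2)^2) = 30.7734

30.7734


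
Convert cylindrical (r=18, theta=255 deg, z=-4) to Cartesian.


x = 18 * cos(255) = -4.6587
y = 18 * sin(255) = -17.3867
z = -4

(-4.6587, -17.3867, -4)


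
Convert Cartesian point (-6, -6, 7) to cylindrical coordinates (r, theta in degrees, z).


r = sqrt((-6)^2 + (-6)^2) = 8.4853
theta = atan2(-6, -6) = 225 deg
z = 7

r = 8.4853, theta = 225 deg, z = 7


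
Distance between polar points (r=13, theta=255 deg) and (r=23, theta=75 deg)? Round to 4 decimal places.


d = sqrt(r1^2 + r2^2 - 2*r1*r2*cos(t2-t1))
d = sqrt(13^2 + 23^2 - 2*13*23*cos(75-255)) = 36

36


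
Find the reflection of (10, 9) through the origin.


Reflection through origin: (x, y) -> (-x, -y)
(10, 9) -> (-10, -9)

(-10, -9)


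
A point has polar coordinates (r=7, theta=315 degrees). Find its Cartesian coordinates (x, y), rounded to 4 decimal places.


x = 7 * cos(315) = 4.9497
y = 7 * sin(315) = -4.9497

(4.9497, -4.9497)


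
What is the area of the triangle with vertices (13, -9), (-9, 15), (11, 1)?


Area = |x1(y2-y3) + x2(y3-y1) + x3(y1-y2)| / 2
= |13*(15-1) + -9*(1--9) + 11*(-9-15)| / 2
= 86

86


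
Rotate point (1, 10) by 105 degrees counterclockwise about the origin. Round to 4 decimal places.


x' = 1*cos(105) - 10*sin(105) = -9.9181
y' = 1*sin(105) + 10*cos(105) = -1.6223

(-9.9181, -1.6223)


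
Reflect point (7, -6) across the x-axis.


Reflection across x-axis: (x, y) -> (x, -y)
(7, -6) -> (7, 6)

(7, 6)


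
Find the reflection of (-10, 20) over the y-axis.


Reflection across y-axis: (x, y) -> (-x, y)
(-10, 20) -> (10, 20)

(10, 20)


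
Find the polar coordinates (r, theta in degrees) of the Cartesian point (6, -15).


r = sqrt(6^2 + (-15)^2) = 16.1555
theta = atan2(-15, 6) = 291.8014 degrees

r = 16.1555, theta = 291.8014 degrees


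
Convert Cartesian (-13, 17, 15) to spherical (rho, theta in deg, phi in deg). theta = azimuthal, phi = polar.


rho = sqrt((-13)^2 + 17^2 + 15^2) = 26.1343
theta = atan2(17, -13) = 127.4054 deg
phi = acos(15/26.1343) = 54.9732 deg

rho = 26.1343, theta = 127.4054 deg, phi = 54.9732 deg


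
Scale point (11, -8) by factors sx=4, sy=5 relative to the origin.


Scaling: (x*sx, y*sy) = (11*4, -8*5) = (44, -40)

(44, -40)


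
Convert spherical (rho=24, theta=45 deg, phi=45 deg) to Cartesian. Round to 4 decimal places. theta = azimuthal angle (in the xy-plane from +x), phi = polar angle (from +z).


x = 24 * sin(45) * cos(45) = 12
y = 24 * sin(45) * sin(45) = 12
z = 24 * cos(45) = 16.9706

(12, 12, 16.9706)


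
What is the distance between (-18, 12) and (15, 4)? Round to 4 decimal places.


d = sqrt((15--18)^2 + (4-12)^2) = 33.9559

33.9559


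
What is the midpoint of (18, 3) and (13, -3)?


Midpoint = ((18+13)/2, (3+-3)/2) = (15.5, 0)

(15.5, 0)


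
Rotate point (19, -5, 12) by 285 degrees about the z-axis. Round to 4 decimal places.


x' = 19*cos(285) - -5*sin(285) = 0.0879
y' = 19*sin(285) + -5*cos(285) = -19.6467
z' = 12

(0.0879, -19.6467, 12)


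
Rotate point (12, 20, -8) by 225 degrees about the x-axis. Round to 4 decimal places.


x' = 12
y' = 20*cos(225) - -8*sin(225) = -19.799
z' = 20*sin(225) + -8*cos(225) = -8.4853

(12, -19.799, -8.4853)


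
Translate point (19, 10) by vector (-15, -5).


Translation: (x+dx, y+dy) = (19+-15, 10+-5) = (4, 5)

(4, 5)


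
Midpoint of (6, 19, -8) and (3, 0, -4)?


Midpoint = ((6+3)/2, (19+0)/2, (-8+-4)/2) = (4.5, 9.5, -6)

(4.5, 9.5, -6)


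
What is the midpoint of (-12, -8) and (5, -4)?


Midpoint = ((-12+5)/2, (-8+-4)/2) = (-3.5, -6)

(-3.5, -6)


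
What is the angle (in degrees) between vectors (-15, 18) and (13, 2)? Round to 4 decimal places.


dot = -15*13 + 18*2 = -159
|u| = 23.4307, |v| = 13.1529
cos(angle) = -0.5159
angle = 121.0594 degrees

121.0594 degrees


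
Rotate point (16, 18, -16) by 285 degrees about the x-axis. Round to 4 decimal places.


x' = 16
y' = 18*cos(285) - -16*sin(285) = -10.7961
z' = 18*sin(285) + -16*cos(285) = -21.5278

(16, -10.7961, -21.5278)


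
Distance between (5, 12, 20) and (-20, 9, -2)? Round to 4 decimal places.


d = sqrt((-20-5)^2 + (9-12)^2 + (-2-20)^2) = 33.4365

33.4365


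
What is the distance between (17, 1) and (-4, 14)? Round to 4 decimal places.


d = sqrt((-4-17)^2 + (14-1)^2) = 24.6982

24.6982


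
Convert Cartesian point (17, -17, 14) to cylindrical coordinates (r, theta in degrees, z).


r = sqrt(17^2 + (-17)^2) = 24.0416
theta = atan2(-17, 17) = 315 deg
z = 14

r = 24.0416, theta = 315 deg, z = 14


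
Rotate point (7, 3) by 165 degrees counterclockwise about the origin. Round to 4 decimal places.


x' = 7*cos(165) - 3*sin(165) = -7.5379
y' = 7*sin(165) + 3*cos(165) = -1.086

(-7.5379, -1.086)


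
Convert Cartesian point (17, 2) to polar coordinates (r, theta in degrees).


r = sqrt(17^2 + 2^2) = 17.1172
theta = atan2(2, 17) = 6.7098 degrees

r = 17.1172, theta = 6.7098 degrees


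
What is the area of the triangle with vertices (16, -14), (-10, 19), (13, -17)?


Area = |x1(y2-y3) + x2(y3-y1) + x3(y1-y2)| / 2
= |16*(19--17) + -10*(-17--14) + 13*(-14-19)| / 2
= 88.5

88.5


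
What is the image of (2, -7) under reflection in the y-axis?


Reflection across y-axis: (x, y) -> (-x, y)
(2, -7) -> (-2, -7)

(-2, -7)


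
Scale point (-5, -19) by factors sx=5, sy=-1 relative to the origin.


Scaling: (x*sx, y*sy) = (-5*5, -19*-1) = (-25, 19)

(-25, 19)


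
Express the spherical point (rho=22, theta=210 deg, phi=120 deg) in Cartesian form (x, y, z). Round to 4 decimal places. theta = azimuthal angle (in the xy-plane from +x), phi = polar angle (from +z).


x = 22 * sin(120) * cos(210) = -16.5
y = 22 * sin(120) * sin(210) = -9.5263
z = 22 * cos(120) = -11

(-16.5, -9.5263, -11)


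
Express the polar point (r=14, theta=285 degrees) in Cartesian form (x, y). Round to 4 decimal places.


x = 14 * cos(285) = 3.6235
y = 14 * sin(285) = -13.523

(3.6235, -13.523)


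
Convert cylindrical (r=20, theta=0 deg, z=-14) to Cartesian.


x = 20 * cos(0) = 20
y = 20 * sin(0) = 0
z = -14

(20, 0, -14)


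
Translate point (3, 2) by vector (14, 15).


Translation: (x+dx, y+dy) = (3+14, 2+15) = (17, 17)

(17, 17)


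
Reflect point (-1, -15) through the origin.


Reflection through origin: (x, y) -> (-x, -y)
(-1, -15) -> (1, 15)

(1, 15)


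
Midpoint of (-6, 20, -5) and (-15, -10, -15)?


Midpoint = ((-6+-15)/2, (20+-10)/2, (-5+-15)/2) = (-10.5, 5, -10)

(-10.5, 5, -10)


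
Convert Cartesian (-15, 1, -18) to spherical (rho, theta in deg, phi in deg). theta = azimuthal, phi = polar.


rho = sqrt((-15)^2 + 1^2 + (-18)^2) = 23.4521
theta = atan2(1, -15) = 176.1859 deg
phi = acos(-18/23.4521) = 140.1319 deg

rho = 23.4521, theta = 176.1859 deg, phi = 140.1319 deg


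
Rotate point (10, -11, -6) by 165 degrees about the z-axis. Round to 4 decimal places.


x' = 10*cos(165) - -11*sin(165) = -6.8122
y' = 10*sin(165) + -11*cos(165) = 13.2134
z' = -6

(-6.8122, 13.2134, -6)


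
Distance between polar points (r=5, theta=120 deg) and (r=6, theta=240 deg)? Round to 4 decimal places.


d = sqrt(r1^2 + r2^2 - 2*r1*r2*cos(t2-t1))
d = sqrt(5^2 + 6^2 - 2*5*6*cos(240-120)) = 9.5394

9.5394


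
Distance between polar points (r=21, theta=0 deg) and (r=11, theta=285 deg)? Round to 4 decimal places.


d = sqrt(r1^2 + r2^2 - 2*r1*r2*cos(t2-t1))
d = sqrt(21^2 + 11^2 - 2*21*11*cos(285-0)) = 21.0339

21.0339


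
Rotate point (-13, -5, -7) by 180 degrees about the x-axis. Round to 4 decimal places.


x' = -13
y' = -5*cos(180) - -7*sin(180) = 5
z' = -5*sin(180) + -7*cos(180) = 7

(-13, 5, 7)


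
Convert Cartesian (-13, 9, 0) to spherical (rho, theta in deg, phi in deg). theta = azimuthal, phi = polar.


rho = sqrt((-13)^2 + 9^2 + 0^2) = 15.8114
theta = atan2(9, -13) = 145.3048 deg
phi = acos(0/15.8114) = 90 deg

rho = 15.8114, theta = 145.3048 deg, phi = 90 deg


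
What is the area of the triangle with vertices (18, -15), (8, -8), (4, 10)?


Area = |x1(y2-y3) + x2(y3-y1) + x3(y1-y2)| / 2
= |18*(-8-10) + 8*(10--15) + 4*(-15--8)| / 2
= 76

76


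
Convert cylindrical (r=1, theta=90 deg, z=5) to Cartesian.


x = 1 * cos(90) = 0
y = 1 * sin(90) = 1
z = 5

(0, 1, 5)


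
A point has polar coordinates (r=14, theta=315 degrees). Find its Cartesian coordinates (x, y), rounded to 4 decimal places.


x = 14 * cos(315) = 9.8995
y = 14 * sin(315) = -9.8995

(9.8995, -9.8995)


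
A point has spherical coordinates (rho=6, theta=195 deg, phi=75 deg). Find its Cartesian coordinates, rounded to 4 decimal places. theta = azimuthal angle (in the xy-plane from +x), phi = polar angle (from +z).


x = 6 * sin(75) * cos(195) = -5.5981
y = 6 * sin(75) * sin(195) = -1.5
z = 6 * cos(75) = 1.5529

(-5.5981, -1.5, 1.5529)


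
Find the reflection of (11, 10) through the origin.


Reflection through origin: (x, y) -> (-x, -y)
(11, 10) -> (-11, -10)

(-11, -10)


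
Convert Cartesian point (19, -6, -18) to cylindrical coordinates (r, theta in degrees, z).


r = sqrt(19^2 + (-6)^2) = 19.9249
theta = atan2(-6, 19) = 342.4744 deg
z = -18

r = 19.9249, theta = 342.4744 deg, z = -18


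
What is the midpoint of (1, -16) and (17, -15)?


Midpoint = ((1+17)/2, (-16+-15)/2) = (9, -15.5)

(9, -15.5)


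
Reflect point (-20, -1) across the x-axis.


Reflection across x-axis: (x, y) -> (x, -y)
(-20, -1) -> (-20, 1)

(-20, 1)


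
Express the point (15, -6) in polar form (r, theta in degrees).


r = sqrt(15^2 + (-6)^2) = 16.1555
theta = atan2(-6, 15) = 338.1986 degrees

r = 16.1555, theta = 338.1986 degrees


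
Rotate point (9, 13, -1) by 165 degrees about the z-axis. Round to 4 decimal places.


x' = 9*cos(165) - 13*sin(165) = -12.058
y' = 9*sin(165) + 13*cos(165) = -10.2277
z' = -1

(-12.058, -10.2277, -1)


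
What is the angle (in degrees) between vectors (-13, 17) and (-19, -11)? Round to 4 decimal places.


dot = -13*-19 + 17*-11 = 60
|u| = 21.4009, |v| = 21.9545
cos(angle) = 0.1277
angle = 82.6632 degrees

82.6632 degrees


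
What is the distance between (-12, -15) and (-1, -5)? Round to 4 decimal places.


d = sqrt((-1--12)^2 + (-5--15)^2) = 14.8661

14.8661


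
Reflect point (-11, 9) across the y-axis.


Reflection across y-axis: (x, y) -> (-x, y)
(-11, 9) -> (11, 9)

(11, 9)


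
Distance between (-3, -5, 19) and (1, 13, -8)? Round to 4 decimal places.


d = sqrt((1--3)^2 + (13--5)^2 + (-8-19)^2) = 32.6956

32.6956


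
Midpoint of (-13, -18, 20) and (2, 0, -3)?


Midpoint = ((-13+2)/2, (-18+0)/2, (20+-3)/2) = (-5.5, -9, 8.5)

(-5.5, -9, 8.5)


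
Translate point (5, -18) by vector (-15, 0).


Translation: (x+dx, y+dy) = (5+-15, -18+0) = (-10, -18)

(-10, -18)


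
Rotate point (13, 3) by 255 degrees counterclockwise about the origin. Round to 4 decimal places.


x' = 13*cos(255) - 3*sin(255) = -0.4669
y' = 13*sin(255) + 3*cos(255) = -13.3335

(-0.4669, -13.3335)


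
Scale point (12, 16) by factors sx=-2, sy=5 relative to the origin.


Scaling: (x*sx, y*sy) = (12*-2, 16*5) = (-24, 80)

(-24, 80)


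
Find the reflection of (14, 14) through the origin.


Reflection through origin: (x, y) -> (-x, -y)
(14, 14) -> (-14, -14)

(-14, -14)


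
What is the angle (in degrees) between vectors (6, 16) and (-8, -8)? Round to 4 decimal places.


dot = 6*-8 + 16*-8 = -176
|u| = 17.088, |v| = 11.3137
cos(angle) = -0.9104
angle = 155.556 degrees

155.556 degrees


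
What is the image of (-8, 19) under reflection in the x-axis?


Reflection across x-axis: (x, y) -> (x, -y)
(-8, 19) -> (-8, -19)

(-8, -19)


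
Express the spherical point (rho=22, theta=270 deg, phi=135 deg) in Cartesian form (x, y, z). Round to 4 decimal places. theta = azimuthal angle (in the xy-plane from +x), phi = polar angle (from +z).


x = 22 * sin(135) * cos(270) = 0
y = 22 * sin(135) * sin(270) = -15.5563
z = 22 * cos(135) = -15.5563

(0, -15.5563, -15.5563)


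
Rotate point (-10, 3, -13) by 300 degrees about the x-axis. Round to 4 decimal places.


x' = -10
y' = 3*cos(300) - -13*sin(300) = -9.7583
z' = 3*sin(300) + -13*cos(300) = -9.0981

(-10, -9.7583, -9.0981)


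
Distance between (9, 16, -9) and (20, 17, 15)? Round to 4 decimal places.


d = sqrt((20-9)^2 + (17-16)^2 + (15--9)^2) = 26.4197

26.4197


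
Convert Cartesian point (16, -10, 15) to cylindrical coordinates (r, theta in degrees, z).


r = sqrt(16^2 + (-10)^2) = 18.868
theta = atan2(-10, 16) = 327.9946 deg
z = 15

r = 18.868, theta = 327.9946 deg, z = 15


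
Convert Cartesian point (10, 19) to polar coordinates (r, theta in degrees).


r = sqrt(10^2 + 19^2) = 21.4709
theta = atan2(19, 10) = 62.2415 degrees

r = 21.4709, theta = 62.2415 degrees


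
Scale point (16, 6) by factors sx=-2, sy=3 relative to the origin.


Scaling: (x*sx, y*sy) = (16*-2, 6*3) = (-32, 18)

(-32, 18)


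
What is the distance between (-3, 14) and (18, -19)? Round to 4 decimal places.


d = sqrt((18--3)^2 + (-19-14)^2) = 39.1152

39.1152


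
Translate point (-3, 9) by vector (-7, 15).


Translation: (x+dx, y+dy) = (-3+-7, 9+15) = (-10, 24)

(-10, 24)


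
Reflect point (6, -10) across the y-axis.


Reflection across y-axis: (x, y) -> (-x, y)
(6, -10) -> (-6, -10)

(-6, -10)


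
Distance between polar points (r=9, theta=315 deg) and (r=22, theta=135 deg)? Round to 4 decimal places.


d = sqrt(r1^2 + r2^2 - 2*r1*r2*cos(t2-t1))
d = sqrt(9^2 + 22^2 - 2*9*22*cos(135-315)) = 31

31


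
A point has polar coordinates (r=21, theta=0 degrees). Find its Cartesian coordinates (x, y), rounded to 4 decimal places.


x = 21 * cos(0) = 21
y = 21 * sin(0) = 0

(21, 0)


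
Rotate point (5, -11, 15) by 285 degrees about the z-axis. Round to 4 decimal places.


x' = 5*cos(285) - -11*sin(285) = -9.3311
y' = 5*sin(285) + -11*cos(285) = -7.6766
z' = 15

(-9.3311, -7.6766, 15)


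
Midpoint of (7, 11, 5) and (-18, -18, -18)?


Midpoint = ((7+-18)/2, (11+-18)/2, (5+-18)/2) = (-5.5, -3.5, -6.5)

(-5.5, -3.5, -6.5)


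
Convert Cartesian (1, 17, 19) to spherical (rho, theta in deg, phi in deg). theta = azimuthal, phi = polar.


rho = sqrt(1^2 + 17^2 + 19^2) = 25.5147
theta = atan2(17, 1) = 86.6335 deg
phi = acos(19/25.5147) = 41.8693 deg

rho = 25.5147, theta = 86.6335 deg, phi = 41.8693 deg


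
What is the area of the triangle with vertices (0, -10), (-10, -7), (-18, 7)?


Area = |x1(y2-y3) + x2(y3-y1) + x3(y1-y2)| / 2
= |0*(-7-7) + -10*(7--10) + -18*(-10--7)| / 2
= 58

58


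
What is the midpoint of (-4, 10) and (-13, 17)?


Midpoint = ((-4+-13)/2, (10+17)/2) = (-8.5, 13.5)

(-8.5, 13.5)


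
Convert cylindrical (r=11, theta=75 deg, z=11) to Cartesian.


x = 11 * cos(75) = 2.847
y = 11 * sin(75) = 10.6252
z = 11

(2.847, 10.6252, 11)


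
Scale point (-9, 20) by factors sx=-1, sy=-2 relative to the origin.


Scaling: (x*sx, y*sy) = (-9*-1, 20*-2) = (9, -40)

(9, -40)


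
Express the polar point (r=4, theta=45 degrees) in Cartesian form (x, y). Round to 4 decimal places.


x = 4 * cos(45) = 2.8284
y = 4 * sin(45) = 2.8284

(2.8284, 2.8284)


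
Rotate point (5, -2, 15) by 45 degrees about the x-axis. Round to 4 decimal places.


x' = 5
y' = -2*cos(45) - 15*sin(45) = -12.0208
z' = -2*sin(45) + 15*cos(45) = 9.1924

(5, -12.0208, 9.1924)


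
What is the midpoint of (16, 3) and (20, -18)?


Midpoint = ((16+20)/2, (3+-18)/2) = (18, -7.5)

(18, -7.5)


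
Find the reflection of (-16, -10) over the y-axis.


Reflection across y-axis: (x, y) -> (-x, y)
(-16, -10) -> (16, -10)

(16, -10)


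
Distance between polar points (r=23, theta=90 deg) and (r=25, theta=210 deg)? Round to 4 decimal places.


d = sqrt(r1^2 + r2^2 - 2*r1*r2*cos(t2-t1))
d = sqrt(23^2 + 25^2 - 2*23*25*cos(210-90)) = 41.5812

41.5812


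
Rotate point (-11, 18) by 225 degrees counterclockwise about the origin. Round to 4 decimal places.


x' = -11*cos(225) - 18*sin(225) = 20.5061
y' = -11*sin(225) + 18*cos(225) = -4.9497

(20.5061, -4.9497)


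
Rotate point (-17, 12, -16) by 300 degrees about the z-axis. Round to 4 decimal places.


x' = -17*cos(300) - 12*sin(300) = 1.8923
y' = -17*sin(300) + 12*cos(300) = 20.7224
z' = -16

(1.8923, 20.7224, -16)


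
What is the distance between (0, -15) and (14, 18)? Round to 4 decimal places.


d = sqrt((14-0)^2 + (18--15)^2) = 35.8469

35.8469


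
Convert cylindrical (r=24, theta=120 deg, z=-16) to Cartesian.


x = 24 * cos(120) = -12
y = 24 * sin(120) = 20.7846
z = -16

(-12, 20.7846, -16)


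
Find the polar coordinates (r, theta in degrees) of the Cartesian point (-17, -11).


r = sqrt((-17)^2 + (-11)^2) = 20.2485
theta = atan2(-11, -17) = 212.9052 degrees

r = 20.2485, theta = 212.9052 degrees


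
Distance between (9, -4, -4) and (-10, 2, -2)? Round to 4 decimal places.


d = sqrt((-10-9)^2 + (2--4)^2 + (-2--4)^2) = 20.025

20.025


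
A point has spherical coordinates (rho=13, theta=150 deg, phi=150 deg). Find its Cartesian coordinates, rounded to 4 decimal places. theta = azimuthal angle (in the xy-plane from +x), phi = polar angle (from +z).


x = 13 * sin(150) * cos(150) = -5.6292
y = 13 * sin(150) * sin(150) = 3.25
z = 13 * cos(150) = -11.2583

(-5.6292, 3.25, -11.2583)


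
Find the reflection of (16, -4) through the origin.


Reflection through origin: (x, y) -> (-x, -y)
(16, -4) -> (-16, 4)

(-16, 4)


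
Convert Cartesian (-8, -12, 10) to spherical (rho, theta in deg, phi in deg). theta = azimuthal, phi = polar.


rho = sqrt((-8)^2 + (-12)^2 + 10^2) = 17.5499
theta = atan2(-12, -8) = 236.3099 deg
phi = acos(10/17.5499) = 55.2635 deg

rho = 17.5499, theta = 236.3099 deg, phi = 55.2635 deg


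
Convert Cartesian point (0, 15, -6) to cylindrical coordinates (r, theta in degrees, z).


r = sqrt(0^2 + 15^2) = 15
theta = atan2(15, 0) = 90 deg
z = -6

r = 15, theta = 90 deg, z = -6


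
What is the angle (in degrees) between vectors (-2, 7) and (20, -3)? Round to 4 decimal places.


dot = -2*20 + 7*-3 = -61
|u| = 7.2801, |v| = 20.2237
cos(angle) = -0.4143
angle = 114.4762 degrees

114.4762 degrees


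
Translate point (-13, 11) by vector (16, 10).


Translation: (x+dx, y+dy) = (-13+16, 11+10) = (3, 21)

(3, 21)


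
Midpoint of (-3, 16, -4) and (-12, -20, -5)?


Midpoint = ((-3+-12)/2, (16+-20)/2, (-4+-5)/2) = (-7.5, -2, -4.5)

(-7.5, -2, -4.5)


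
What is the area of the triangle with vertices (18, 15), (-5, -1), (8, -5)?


Area = |x1(y2-y3) + x2(y3-y1) + x3(y1-y2)| / 2
= |18*(-1--5) + -5*(-5-15) + 8*(15--1)| / 2
= 150

150


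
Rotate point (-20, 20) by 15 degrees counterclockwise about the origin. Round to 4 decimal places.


x' = -20*cos(15) - 20*sin(15) = -24.4949
y' = -20*sin(15) + 20*cos(15) = 14.1421

(-24.4949, 14.1421)


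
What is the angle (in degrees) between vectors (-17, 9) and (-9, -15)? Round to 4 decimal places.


dot = -17*-9 + 9*-15 = 18
|u| = 19.2354, |v| = 17.4929
cos(angle) = 0.0535
angle = 86.9335 degrees

86.9335 degrees


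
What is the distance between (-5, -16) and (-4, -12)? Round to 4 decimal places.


d = sqrt((-4--5)^2 + (-12--16)^2) = 4.1231

4.1231


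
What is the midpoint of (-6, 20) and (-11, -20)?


Midpoint = ((-6+-11)/2, (20+-20)/2) = (-8.5, 0)

(-8.5, 0)


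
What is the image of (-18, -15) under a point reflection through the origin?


Reflection through origin: (x, y) -> (-x, -y)
(-18, -15) -> (18, 15)

(18, 15)


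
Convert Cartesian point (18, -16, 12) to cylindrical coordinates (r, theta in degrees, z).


r = sqrt(18^2 + (-16)^2) = 24.0832
theta = atan2(-16, 18) = 318.3665 deg
z = 12

r = 24.0832, theta = 318.3665 deg, z = 12


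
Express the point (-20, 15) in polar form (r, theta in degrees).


r = sqrt((-20)^2 + 15^2) = 25
theta = atan2(15, -20) = 143.1301 degrees

r = 25, theta = 143.1301 degrees


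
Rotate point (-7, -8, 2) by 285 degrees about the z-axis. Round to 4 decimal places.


x' = -7*cos(285) - -8*sin(285) = -9.5391
y' = -7*sin(285) + -8*cos(285) = 4.6909
z' = 2

(-9.5391, 4.6909, 2)


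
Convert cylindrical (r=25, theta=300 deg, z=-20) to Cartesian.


x = 25 * cos(300) = 12.5
y = 25 * sin(300) = -21.6506
z = -20

(12.5, -21.6506, -20)


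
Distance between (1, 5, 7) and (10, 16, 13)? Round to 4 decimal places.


d = sqrt((10-1)^2 + (16-5)^2 + (13-7)^2) = 15.4272

15.4272


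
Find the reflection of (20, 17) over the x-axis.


Reflection across x-axis: (x, y) -> (x, -y)
(20, 17) -> (20, -17)

(20, -17)


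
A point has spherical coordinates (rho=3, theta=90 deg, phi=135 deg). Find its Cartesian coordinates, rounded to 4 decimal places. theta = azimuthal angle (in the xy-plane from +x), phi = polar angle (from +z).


x = 3 * sin(135) * cos(90) = 0
y = 3 * sin(135) * sin(90) = 2.1213
z = 3 * cos(135) = -2.1213

(0, 2.1213, -2.1213)


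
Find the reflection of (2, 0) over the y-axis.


Reflection across y-axis: (x, y) -> (-x, y)
(2, 0) -> (-2, 0)

(-2, 0)


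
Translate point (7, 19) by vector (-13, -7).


Translation: (x+dx, y+dy) = (7+-13, 19+-7) = (-6, 12)

(-6, 12)


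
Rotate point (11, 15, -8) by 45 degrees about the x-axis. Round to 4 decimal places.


x' = 11
y' = 15*cos(45) - -8*sin(45) = 16.2635
z' = 15*sin(45) + -8*cos(45) = 4.9497

(11, 16.2635, 4.9497)


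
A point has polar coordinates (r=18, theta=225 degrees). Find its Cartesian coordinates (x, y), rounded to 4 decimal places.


x = 18 * cos(225) = -12.7279
y = 18 * sin(225) = -12.7279

(-12.7279, -12.7279)


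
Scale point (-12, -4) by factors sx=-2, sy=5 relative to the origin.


Scaling: (x*sx, y*sy) = (-12*-2, -4*5) = (24, -20)

(24, -20)


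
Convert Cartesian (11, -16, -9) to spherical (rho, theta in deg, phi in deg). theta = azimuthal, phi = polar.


rho = sqrt(11^2 + (-16)^2 + (-9)^2) = 21.4009
theta = atan2(-16, 11) = 304.5085 deg
phi = acos(-9/21.4009) = 114.8688 deg

rho = 21.4009, theta = 304.5085 deg, phi = 114.8688 deg


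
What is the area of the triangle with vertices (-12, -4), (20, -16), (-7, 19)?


Area = |x1(y2-y3) + x2(y3-y1) + x3(y1-y2)| / 2
= |-12*(-16-19) + 20*(19--4) + -7*(-4--16)| / 2
= 398

398


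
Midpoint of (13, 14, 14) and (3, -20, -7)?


Midpoint = ((13+3)/2, (14+-20)/2, (14+-7)/2) = (8, -3, 3.5)

(8, -3, 3.5)


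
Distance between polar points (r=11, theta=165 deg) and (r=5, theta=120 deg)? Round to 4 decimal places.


d = sqrt(r1^2 + r2^2 - 2*r1*r2*cos(t2-t1))
d = sqrt(11^2 + 5^2 - 2*11*5*cos(120-165)) = 8.2594

8.2594


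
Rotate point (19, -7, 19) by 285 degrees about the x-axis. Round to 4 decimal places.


x' = 19
y' = -7*cos(285) - 19*sin(285) = 16.5409
z' = -7*sin(285) + 19*cos(285) = 11.679

(19, 16.5409, 11.679)


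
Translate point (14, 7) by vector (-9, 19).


Translation: (x+dx, y+dy) = (14+-9, 7+19) = (5, 26)

(5, 26)


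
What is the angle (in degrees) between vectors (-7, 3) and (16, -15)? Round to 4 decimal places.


dot = -7*16 + 3*-15 = -157
|u| = 7.6158, |v| = 21.9317
cos(angle) = -0.94
angle = 160.0462 degrees

160.0462 degrees


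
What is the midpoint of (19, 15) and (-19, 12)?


Midpoint = ((19+-19)/2, (15+12)/2) = (0, 13.5)

(0, 13.5)


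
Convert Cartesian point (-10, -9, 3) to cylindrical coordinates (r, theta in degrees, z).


r = sqrt((-10)^2 + (-9)^2) = 13.4536
theta = atan2(-9, -10) = 221.9872 deg
z = 3

r = 13.4536, theta = 221.9872 deg, z = 3


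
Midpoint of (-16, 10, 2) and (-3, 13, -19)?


Midpoint = ((-16+-3)/2, (10+13)/2, (2+-19)/2) = (-9.5, 11.5, -8.5)

(-9.5, 11.5, -8.5)


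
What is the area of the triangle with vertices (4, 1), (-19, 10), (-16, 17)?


Area = |x1(y2-y3) + x2(y3-y1) + x3(y1-y2)| / 2
= |4*(10-17) + -19*(17-1) + -16*(1-10)| / 2
= 94

94


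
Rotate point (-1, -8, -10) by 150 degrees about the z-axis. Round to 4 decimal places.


x' = -1*cos(150) - -8*sin(150) = 4.866
y' = -1*sin(150) + -8*cos(150) = 6.4282
z' = -10

(4.866, 6.4282, -10)


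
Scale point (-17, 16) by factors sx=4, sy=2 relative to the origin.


Scaling: (x*sx, y*sy) = (-17*4, 16*2) = (-68, 32)

(-68, 32)


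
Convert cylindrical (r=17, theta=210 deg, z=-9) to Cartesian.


x = 17 * cos(210) = -14.7224
y = 17 * sin(210) = -8.5
z = -9

(-14.7224, -8.5, -9)


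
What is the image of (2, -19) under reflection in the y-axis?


Reflection across y-axis: (x, y) -> (-x, y)
(2, -19) -> (-2, -19)

(-2, -19)


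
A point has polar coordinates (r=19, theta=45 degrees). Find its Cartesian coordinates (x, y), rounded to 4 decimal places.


x = 19 * cos(45) = 13.435
y = 19 * sin(45) = 13.435

(13.435, 13.435)


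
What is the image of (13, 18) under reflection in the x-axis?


Reflection across x-axis: (x, y) -> (x, -y)
(13, 18) -> (13, -18)

(13, -18)


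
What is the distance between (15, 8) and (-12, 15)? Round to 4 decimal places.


d = sqrt((-12-15)^2 + (15-8)^2) = 27.8927

27.8927


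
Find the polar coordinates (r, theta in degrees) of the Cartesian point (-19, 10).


r = sqrt((-19)^2 + 10^2) = 21.4709
theta = atan2(10, -19) = 152.2415 degrees

r = 21.4709, theta = 152.2415 degrees


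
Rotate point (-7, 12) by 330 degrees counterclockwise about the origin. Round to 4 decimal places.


x' = -7*cos(330) - 12*sin(330) = -0.0622
y' = -7*sin(330) + 12*cos(330) = 13.8923

(-0.0622, 13.8923)


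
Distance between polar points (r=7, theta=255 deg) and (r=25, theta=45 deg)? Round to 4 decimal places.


d = sqrt(r1^2 + r2^2 - 2*r1*r2*cos(t2-t1))
d = sqrt(7^2 + 25^2 - 2*7*25*cos(45-255)) = 31.2587

31.2587


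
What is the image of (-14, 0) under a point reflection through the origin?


Reflection through origin: (x, y) -> (-x, -y)
(-14, 0) -> (14, 0)

(14, 0)


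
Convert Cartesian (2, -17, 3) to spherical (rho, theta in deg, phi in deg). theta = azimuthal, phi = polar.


rho = sqrt(2^2 + (-17)^2 + 3^2) = 17.3781
theta = atan2(-17, 2) = 276.7098 deg
phi = acos(3/17.3781) = 80.0592 deg

rho = 17.3781, theta = 276.7098 deg, phi = 80.0592 deg


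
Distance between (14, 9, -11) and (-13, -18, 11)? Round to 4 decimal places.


d = sqrt((-13-14)^2 + (-18-9)^2 + (11--11)^2) = 44.0681

44.0681


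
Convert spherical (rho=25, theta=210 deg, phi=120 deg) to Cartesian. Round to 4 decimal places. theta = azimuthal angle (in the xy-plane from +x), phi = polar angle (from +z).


x = 25 * sin(120) * cos(210) = -18.75
y = 25 * sin(120) * sin(210) = -10.8253
z = 25 * cos(120) = -12.5

(-18.75, -10.8253, -12.5)


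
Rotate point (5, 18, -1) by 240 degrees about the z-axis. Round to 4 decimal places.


x' = 5*cos(240) - 18*sin(240) = 13.0885
y' = 5*sin(240) + 18*cos(240) = -13.3301
z' = -1

(13.0885, -13.3301, -1)


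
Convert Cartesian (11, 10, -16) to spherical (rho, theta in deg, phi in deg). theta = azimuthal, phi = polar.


rho = sqrt(11^2 + 10^2 + (-16)^2) = 21.8403
theta = atan2(10, 11) = 42.2737 deg
phi = acos(-16/21.8403) = 137.1039 deg

rho = 21.8403, theta = 42.2737 deg, phi = 137.1039 deg


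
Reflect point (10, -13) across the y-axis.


Reflection across y-axis: (x, y) -> (-x, y)
(10, -13) -> (-10, -13)

(-10, -13)


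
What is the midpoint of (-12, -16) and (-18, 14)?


Midpoint = ((-12+-18)/2, (-16+14)/2) = (-15, -1)

(-15, -1)


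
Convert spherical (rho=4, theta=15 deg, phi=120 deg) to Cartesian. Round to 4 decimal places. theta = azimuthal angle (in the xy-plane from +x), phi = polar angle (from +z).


x = 4 * sin(120) * cos(15) = 3.3461
y = 4 * sin(120) * sin(15) = 0.8966
z = 4 * cos(120) = -2

(3.3461, 0.8966, -2)


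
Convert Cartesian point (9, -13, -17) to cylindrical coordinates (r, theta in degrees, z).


r = sqrt(9^2 + (-13)^2) = 15.8114
theta = atan2(-13, 9) = 304.6952 deg
z = -17

r = 15.8114, theta = 304.6952 deg, z = -17


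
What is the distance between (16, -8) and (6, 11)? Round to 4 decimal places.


d = sqrt((6-16)^2 + (11--8)^2) = 21.4709

21.4709


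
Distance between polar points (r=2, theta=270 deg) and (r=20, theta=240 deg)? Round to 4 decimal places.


d = sqrt(r1^2 + r2^2 - 2*r1*r2*cos(t2-t1))
d = sqrt(2^2 + 20^2 - 2*2*20*cos(240-270)) = 18.2953

18.2953


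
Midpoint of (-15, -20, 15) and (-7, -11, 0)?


Midpoint = ((-15+-7)/2, (-20+-11)/2, (15+0)/2) = (-11, -15.5, 7.5)

(-11, -15.5, 7.5)
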